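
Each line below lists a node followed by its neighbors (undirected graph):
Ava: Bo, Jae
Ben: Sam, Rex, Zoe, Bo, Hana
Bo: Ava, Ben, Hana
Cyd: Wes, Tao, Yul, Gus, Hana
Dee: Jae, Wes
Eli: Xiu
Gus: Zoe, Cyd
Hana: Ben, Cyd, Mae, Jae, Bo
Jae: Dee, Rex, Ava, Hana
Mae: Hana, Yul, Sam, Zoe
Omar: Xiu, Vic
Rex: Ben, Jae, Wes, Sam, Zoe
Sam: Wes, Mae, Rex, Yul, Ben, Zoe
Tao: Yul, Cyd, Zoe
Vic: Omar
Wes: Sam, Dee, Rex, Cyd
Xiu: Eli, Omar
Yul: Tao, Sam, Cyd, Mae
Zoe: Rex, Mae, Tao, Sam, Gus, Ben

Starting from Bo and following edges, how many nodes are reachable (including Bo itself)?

BFS from Bo visits: Bo, Hana, Ben, Ava, Mae, Jae, Cyd, Zoe, Sam, Rex, Yul, Dee, Wes, Tao, Gus
Reachable nodes: 15 of 19 total.

15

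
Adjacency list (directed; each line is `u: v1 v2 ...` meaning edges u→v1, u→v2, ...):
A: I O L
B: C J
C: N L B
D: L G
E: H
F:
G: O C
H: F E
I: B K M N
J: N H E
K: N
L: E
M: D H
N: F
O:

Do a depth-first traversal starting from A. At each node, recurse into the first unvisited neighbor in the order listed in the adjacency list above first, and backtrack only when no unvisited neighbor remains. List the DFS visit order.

Visit A
A → I
I → B
B → C
C → N
N → F
C → L
L → E
E → H
B → J
I → K
I → M
M → D
D → G
G → O

A, I, B, C, N, F, L, E, H, J, K, M, D, G, O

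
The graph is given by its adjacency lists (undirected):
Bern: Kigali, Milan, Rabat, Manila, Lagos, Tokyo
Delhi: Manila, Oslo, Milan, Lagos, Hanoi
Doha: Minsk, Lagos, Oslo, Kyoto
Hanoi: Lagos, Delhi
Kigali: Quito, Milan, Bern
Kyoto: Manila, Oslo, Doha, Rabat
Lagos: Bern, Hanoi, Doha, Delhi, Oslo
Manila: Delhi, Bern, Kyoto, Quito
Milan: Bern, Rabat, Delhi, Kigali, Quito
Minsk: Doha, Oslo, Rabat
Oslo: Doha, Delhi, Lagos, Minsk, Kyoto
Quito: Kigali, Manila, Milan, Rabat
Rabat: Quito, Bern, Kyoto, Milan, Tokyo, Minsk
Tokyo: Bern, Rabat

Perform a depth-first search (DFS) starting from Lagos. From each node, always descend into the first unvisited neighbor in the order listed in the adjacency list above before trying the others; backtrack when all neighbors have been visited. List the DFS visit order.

Lagos → Bern → Kigali → Quito → Manila → Delhi → Oslo → Doha → Minsk → Rabat → Kyoto → Milan → Tokyo → Hanoi

Visit Lagos
Lagos → Bern
Bern → Kigali
Kigali → Quito
Quito → Manila
Manila → Delhi
Delhi → Oslo
Oslo → Doha
Doha → Minsk
Minsk → Rabat
Rabat → Kyoto
Rabat → Milan
Rabat → Tokyo
Delhi → Hanoi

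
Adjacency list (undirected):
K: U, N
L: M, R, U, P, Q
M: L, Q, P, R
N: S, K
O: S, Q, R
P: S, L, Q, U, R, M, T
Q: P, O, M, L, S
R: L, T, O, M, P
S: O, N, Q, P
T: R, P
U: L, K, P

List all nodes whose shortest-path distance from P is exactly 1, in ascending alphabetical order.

Level 0: P
Level 1: L, M, Q, R, S, T, U
Level 2: K, N, O

L, M, Q, R, S, T, U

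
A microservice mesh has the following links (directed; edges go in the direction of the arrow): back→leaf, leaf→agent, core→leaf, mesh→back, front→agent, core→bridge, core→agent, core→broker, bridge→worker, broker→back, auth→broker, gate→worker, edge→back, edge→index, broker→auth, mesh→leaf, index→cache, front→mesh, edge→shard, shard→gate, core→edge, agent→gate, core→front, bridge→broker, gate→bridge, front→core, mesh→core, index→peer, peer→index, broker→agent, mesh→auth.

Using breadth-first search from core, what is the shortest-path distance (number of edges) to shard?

2

Level 0: core
Level 1: agent, bridge, broker, edge, front, leaf
Level 2: auth, back, gate, index, mesh, shard, worker
Level 3: cache, peer
shard first appears at level 2.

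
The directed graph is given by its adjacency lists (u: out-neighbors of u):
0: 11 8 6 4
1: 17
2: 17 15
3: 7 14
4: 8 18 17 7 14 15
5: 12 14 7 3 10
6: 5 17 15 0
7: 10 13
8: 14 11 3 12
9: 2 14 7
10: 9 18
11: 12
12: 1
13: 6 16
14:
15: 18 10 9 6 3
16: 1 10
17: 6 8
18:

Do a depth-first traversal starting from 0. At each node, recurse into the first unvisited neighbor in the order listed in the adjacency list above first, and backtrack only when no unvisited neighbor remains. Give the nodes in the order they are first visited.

Visit 0
0 → 11
11 → 12
12 → 1
1 → 17
17 → 6
6 → 5
5 → 14
5 → 7
7 → 10
10 → 9
9 → 2
2 → 15
15 → 18
15 → 3
7 → 13
13 → 16
17 → 8
0 → 4

0, 11, 12, 1, 17, 6, 5, 14, 7, 10, 9, 2, 15, 18, 3, 13, 16, 8, 4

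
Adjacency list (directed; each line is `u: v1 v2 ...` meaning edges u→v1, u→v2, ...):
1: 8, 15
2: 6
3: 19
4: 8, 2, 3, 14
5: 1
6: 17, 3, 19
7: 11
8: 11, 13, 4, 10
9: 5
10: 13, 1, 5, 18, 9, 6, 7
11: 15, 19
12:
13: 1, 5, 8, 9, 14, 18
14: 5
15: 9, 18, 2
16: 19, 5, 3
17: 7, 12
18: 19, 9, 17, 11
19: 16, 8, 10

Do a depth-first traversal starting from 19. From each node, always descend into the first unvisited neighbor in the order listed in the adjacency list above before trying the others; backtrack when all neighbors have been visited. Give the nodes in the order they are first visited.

Visit 19
19 → 16
16 → 5
5 → 1
1 → 8
8 → 11
11 → 15
15 → 9
15 → 18
18 → 17
17 → 7
17 → 12
15 → 2
2 → 6
6 → 3
8 → 13
13 → 14
8 → 4
8 → 10

19, 16, 5, 1, 8, 11, 15, 9, 18, 17, 7, 12, 2, 6, 3, 13, 14, 4, 10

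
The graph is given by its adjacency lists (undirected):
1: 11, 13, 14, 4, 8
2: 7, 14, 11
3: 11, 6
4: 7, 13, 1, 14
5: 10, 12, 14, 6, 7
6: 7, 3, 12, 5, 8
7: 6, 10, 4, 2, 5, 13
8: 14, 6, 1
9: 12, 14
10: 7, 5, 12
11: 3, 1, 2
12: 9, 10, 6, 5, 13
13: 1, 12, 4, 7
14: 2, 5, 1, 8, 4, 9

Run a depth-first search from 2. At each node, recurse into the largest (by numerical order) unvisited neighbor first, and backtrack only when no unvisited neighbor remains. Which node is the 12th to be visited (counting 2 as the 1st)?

11

Visit 2
2 → 14
14 → 9
9 → 12
12 → 13
13 → 7
7 → 10
10 → 5
5 → 6
6 → 8
8 → 1
1 → 11
11 → 3
1 → 4

Visit order: 2, 14, 9, 12, 13, 7, 10, 5, 6, 8, 1, 11, 3, 4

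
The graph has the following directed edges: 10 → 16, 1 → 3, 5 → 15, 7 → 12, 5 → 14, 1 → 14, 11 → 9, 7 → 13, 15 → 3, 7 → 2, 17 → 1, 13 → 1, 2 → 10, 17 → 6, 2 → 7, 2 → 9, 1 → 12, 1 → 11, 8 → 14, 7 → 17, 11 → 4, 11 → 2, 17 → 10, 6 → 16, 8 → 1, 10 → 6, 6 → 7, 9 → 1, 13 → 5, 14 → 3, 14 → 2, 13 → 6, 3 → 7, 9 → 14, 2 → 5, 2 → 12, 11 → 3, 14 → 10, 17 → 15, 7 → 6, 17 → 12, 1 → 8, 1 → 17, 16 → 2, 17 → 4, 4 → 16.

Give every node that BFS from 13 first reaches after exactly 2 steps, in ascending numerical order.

3, 7, 8, 11, 12, 14, 15, 16, 17

Level 0: 13
Level 1: 1, 5, 6
Level 2: 3, 7, 8, 11, 12, 14, 15, 16, 17
Level 3: 2, 4, 9, 10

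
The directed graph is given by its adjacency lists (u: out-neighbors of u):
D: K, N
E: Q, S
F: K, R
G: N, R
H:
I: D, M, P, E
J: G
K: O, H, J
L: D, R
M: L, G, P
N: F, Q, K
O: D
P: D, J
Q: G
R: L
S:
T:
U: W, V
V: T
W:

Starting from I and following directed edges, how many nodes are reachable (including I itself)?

BFS from I visits: I, D, M, P, E, K, N, L, G, J, Q, S, O, H, F, R
Reachable nodes: 16 of 20 total.

16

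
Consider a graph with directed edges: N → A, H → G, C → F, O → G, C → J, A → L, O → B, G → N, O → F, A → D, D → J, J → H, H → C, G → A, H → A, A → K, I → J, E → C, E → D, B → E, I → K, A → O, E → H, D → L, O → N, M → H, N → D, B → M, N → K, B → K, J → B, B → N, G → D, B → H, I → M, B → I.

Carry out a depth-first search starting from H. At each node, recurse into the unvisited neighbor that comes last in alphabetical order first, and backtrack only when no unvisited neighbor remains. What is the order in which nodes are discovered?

Visit H
H → G
G → N
N → K
N → D
D → L
D → J
J → B
B → M
B → I
B → E
E → C
C → F
N → A
A → O

H G N K D L J B M I E C F A O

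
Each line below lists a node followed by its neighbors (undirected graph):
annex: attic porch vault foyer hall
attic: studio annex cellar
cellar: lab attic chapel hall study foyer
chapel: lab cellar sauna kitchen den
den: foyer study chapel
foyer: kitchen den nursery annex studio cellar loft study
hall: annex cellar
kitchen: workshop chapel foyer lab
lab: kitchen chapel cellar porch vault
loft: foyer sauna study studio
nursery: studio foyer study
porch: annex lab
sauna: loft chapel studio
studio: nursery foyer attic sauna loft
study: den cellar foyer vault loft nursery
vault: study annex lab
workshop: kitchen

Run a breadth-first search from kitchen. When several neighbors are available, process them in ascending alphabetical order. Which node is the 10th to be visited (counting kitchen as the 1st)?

Visit kitchen; enqueue chapel, foyer, lab, workshop → queue [chapel, foyer, lab, workshop]
Visit chapel; enqueue cellar, den, sauna → queue [foyer, lab, workshop, cellar, den, sauna]
Visit foyer; enqueue annex, loft, nursery, studio, study → queue [lab, workshop, cellar, den, sauna, annex, loft, nursery, studio, study]
Visit lab; enqueue porch, vault → queue [workshop, cellar, den, sauna, annex, loft, nursery, studio, study, porch, vault]
Visit workshop → queue [cellar, den, sauna, annex, loft, nursery, studio, study, porch, vault]
Visit cellar; enqueue attic, hall → queue [den, sauna, annex, loft, nursery, studio, study, porch, vault, attic, hall]
Visit den → queue [sauna, annex, loft, nursery, studio, study, porch, vault, attic, hall]
Visit sauna → queue [annex, loft, nursery, studio, study, porch, vault, attic, hall]
Visit annex → queue [loft, nursery, studio, study, porch, vault, attic, hall]
Visit loft → queue [nursery, studio, study, porch, vault, attic, hall]
Visit nursery → queue [studio, study, porch, vault, attic, hall]
Visit studio → queue [study, porch, vault, attic, hall]
Visit study → queue [porch, vault, attic, hall]
Visit porch → queue [vault, attic, hall]
Visit vault → queue [attic, hall]
Visit attic → queue [hall]
Visit hall → queue []

Visit order: kitchen, chapel, foyer, lab, workshop, cellar, den, sauna, annex, loft, nursery, studio, study, porch, vault, attic, hall

loft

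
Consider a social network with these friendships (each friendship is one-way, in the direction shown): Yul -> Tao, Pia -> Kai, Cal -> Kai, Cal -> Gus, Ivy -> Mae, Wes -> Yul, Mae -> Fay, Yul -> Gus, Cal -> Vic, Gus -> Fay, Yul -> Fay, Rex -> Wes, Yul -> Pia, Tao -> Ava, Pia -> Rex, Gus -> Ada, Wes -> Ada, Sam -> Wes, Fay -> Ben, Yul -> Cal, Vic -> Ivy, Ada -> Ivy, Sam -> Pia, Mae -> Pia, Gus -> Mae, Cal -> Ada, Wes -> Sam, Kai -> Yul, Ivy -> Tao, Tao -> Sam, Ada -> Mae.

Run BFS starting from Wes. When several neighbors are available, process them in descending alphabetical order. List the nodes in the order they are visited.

Visit Wes; enqueue Yul, Sam, Ada → queue [Yul, Sam, Ada]
Visit Yul; enqueue Tao, Pia, Gus, Fay, Cal → queue [Sam, Ada, Tao, Pia, Gus, Fay, Cal]
Visit Sam → queue [Ada, Tao, Pia, Gus, Fay, Cal]
Visit Ada; enqueue Mae, Ivy → queue [Tao, Pia, Gus, Fay, Cal, Mae, Ivy]
Visit Tao; enqueue Ava → queue [Pia, Gus, Fay, Cal, Mae, Ivy, Ava]
Visit Pia; enqueue Rex, Kai → queue [Gus, Fay, Cal, Mae, Ivy, Ava, Rex, Kai]
Visit Gus → queue [Fay, Cal, Mae, Ivy, Ava, Rex, Kai]
Visit Fay; enqueue Ben → queue [Cal, Mae, Ivy, Ava, Rex, Kai, Ben]
Visit Cal; enqueue Vic → queue [Mae, Ivy, Ava, Rex, Kai, Ben, Vic]
Visit Mae → queue [Ivy, Ava, Rex, Kai, Ben, Vic]
Visit Ivy → queue [Ava, Rex, Kai, Ben, Vic]
Visit Ava → queue [Rex, Kai, Ben, Vic]
Visit Rex → queue [Kai, Ben, Vic]
Visit Kai → queue [Ben, Vic]
Visit Ben → queue [Vic]
Visit Vic → queue []

Wes → Yul → Sam → Ada → Tao → Pia → Gus → Fay → Cal → Mae → Ivy → Ava → Rex → Kai → Ben → Vic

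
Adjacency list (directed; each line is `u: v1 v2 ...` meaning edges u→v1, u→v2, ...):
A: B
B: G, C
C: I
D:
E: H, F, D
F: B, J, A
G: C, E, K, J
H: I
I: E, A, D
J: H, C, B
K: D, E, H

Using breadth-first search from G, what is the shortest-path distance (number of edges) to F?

Level 0: G
Level 1: C, E, J, K
Level 2: B, D, F, H, I
Level 3: A
F first appears at level 2.

2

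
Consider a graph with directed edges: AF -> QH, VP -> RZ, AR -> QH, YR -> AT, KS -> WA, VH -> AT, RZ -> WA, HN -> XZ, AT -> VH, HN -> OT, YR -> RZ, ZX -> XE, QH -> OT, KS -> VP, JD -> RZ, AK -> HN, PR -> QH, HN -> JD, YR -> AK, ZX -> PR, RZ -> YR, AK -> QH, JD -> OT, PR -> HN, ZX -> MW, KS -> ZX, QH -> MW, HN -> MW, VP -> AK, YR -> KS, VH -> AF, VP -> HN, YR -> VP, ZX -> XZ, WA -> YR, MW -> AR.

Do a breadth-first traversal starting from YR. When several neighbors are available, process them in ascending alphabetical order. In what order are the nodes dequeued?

YR, AK, AT, KS, RZ, VP, HN, QH, VH, WA, ZX, JD, MW, OT, XZ, AF, PR, XE, AR

Visit YR; enqueue AK, AT, KS, RZ, VP → queue [AK, AT, KS, RZ, VP]
Visit AK; enqueue HN, QH → queue [AT, KS, RZ, VP, HN, QH]
Visit AT; enqueue VH → queue [KS, RZ, VP, HN, QH, VH]
Visit KS; enqueue WA, ZX → queue [RZ, VP, HN, QH, VH, WA, ZX]
Visit RZ → queue [VP, HN, QH, VH, WA, ZX]
Visit VP → queue [HN, QH, VH, WA, ZX]
Visit HN; enqueue JD, MW, OT, XZ → queue [QH, VH, WA, ZX, JD, MW, OT, XZ]
Visit QH → queue [VH, WA, ZX, JD, MW, OT, XZ]
Visit VH; enqueue AF → queue [WA, ZX, JD, MW, OT, XZ, AF]
Visit WA → queue [ZX, JD, MW, OT, XZ, AF]
Visit ZX; enqueue PR, XE → queue [JD, MW, OT, XZ, AF, PR, XE]
Visit JD → queue [MW, OT, XZ, AF, PR, XE]
Visit MW; enqueue AR → queue [OT, XZ, AF, PR, XE, AR]
Visit OT → queue [XZ, AF, PR, XE, AR]
Visit XZ → queue [AF, PR, XE, AR]
Visit AF → queue [PR, XE, AR]
Visit PR → queue [XE, AR]
Visit XE → queue [AR]
Visit AR → queue []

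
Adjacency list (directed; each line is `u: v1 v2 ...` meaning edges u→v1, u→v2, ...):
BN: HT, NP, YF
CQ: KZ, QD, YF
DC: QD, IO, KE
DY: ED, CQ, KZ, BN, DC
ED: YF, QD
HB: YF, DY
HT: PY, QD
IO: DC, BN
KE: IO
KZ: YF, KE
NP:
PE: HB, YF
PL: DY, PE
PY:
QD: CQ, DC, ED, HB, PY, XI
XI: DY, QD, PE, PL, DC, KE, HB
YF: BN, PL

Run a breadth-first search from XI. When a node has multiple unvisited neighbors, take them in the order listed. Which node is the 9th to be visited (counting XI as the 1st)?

ED

Visit XI; enqueue DY, QD, PE, PL, DC, KE, HB → queue [DY, QD, PE, PL, DC, KE, HB]
Visit DY; enqueue ED, CQ, KZ, BN → queue [QD, PE, PL, DC, KE, HB, ED, CQ, KZ, BN]
Visit QD; enqueue PY → queue [PE, PL, DC, KE, HB, ED, CQ, KZ, BN, PY]
Visit PE; enqueue YF → queue [PL, DC, KE, HB, ED, CQ, KZ, BN, PY, YF]
Visit PL → queue [DC, KE, HB, ED, CQ, KZ, BN, PY, YF]
Visit DC; enqueue IO → queue [KE, HB, ED, CQ, KZ, BN, PY, YF, IO]
Visit KE → queue [HB, ED, CQ, KZ, BN, PY, YF, IO]
Visit HB → queue [ED, CQ, KZ, BN, PY, YF, IO]
Visit ED → queue [CQ, KZ, BN, PY, YF, IO]
Visit CQ → queue [KZ, BN, PY, YF, IO]
Visit KZ → queue [BN, PY, YF, IO]
Visit BN; enqueue HT, NP → queue [PY, YF, IO, HT, NP]
Visit PY → queue [YF, IO, HT, NP]
Visit YF → queue [IO, HT, NP]
Visit IO → queue [HT, NP]
Visit HT → queue [NP]
Visit NP → queue []

Visit order: XI, DY, QD, PE, PL, DC, KE, HB, ED, CQ, KZ, BN, PY, YF, IO, HT, NP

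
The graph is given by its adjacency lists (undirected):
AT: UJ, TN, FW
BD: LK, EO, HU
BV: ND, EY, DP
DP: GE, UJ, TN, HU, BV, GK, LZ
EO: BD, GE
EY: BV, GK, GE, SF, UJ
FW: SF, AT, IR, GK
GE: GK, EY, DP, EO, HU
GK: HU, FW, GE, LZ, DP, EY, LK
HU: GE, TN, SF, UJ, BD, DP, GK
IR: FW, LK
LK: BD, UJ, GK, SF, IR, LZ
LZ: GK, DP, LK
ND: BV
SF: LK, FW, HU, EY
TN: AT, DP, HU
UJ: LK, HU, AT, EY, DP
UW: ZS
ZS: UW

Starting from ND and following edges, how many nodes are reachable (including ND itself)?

BFS from ND visits: ND, BV, EY, DP, UJ, SF, GK, GE, TN, LZ, HU, LK, AT, FW, EO, BD, IR
Reachable nodes: 17 of 19 total.

17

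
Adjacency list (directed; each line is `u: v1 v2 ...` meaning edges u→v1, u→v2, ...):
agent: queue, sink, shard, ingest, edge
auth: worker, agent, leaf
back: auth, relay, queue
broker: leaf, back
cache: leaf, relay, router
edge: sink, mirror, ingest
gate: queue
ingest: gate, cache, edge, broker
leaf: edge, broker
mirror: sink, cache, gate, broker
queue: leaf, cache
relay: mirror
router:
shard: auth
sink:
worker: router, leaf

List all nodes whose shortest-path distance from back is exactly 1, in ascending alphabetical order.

auth, queue, relay

Level 0: back
Level 1: auth, queue, relay
Level 2: agent, cache, leaf, mirror, worker
Level 3: broker, edge, gate, ingest, router, shard, sink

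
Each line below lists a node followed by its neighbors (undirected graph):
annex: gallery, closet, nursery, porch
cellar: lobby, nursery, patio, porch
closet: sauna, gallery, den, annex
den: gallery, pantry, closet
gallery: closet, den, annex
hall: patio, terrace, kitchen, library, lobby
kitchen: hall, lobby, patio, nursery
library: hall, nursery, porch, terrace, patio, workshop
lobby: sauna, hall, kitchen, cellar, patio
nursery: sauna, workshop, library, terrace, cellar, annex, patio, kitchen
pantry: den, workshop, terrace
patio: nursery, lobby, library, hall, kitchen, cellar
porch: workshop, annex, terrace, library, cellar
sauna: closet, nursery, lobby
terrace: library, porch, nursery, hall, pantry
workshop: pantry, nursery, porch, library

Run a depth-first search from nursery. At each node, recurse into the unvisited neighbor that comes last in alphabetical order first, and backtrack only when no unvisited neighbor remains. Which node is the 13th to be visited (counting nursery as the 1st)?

hall

Visit nursery
nursery → workshop
workshop → porch
porch → terrace
terrace → pantry
pantry → den
den → gallery
gallery → closet
closet → sauna
sauna → lobby
lobby → patio
patio → library
library → hall
hall → kitchen
patio → cellar
closet → annex

Visit order: nursery, workshop, porch, terrace, pantry, den, gallery, closet, sauna, lobby, patio, library, hall, kitchen, cellar, annex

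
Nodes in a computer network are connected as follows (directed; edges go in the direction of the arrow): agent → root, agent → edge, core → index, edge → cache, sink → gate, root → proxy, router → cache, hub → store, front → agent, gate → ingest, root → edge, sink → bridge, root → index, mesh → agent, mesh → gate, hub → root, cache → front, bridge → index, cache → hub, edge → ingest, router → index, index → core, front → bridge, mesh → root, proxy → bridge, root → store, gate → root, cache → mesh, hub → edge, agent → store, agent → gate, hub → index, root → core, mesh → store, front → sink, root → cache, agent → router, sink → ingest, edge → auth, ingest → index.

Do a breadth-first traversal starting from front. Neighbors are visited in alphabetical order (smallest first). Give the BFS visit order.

Visit front; enqueue agent, bridge, sink → queue [agent, bridge, sink]
Visit agent; enqueue edge, gate, root, router, store → queue [bridge, sink, edge, gate, root, router, store]
Visit bridge; enqueue index → queue [sink, edge, gate, root, router, store, index]
Visit sink; enqueue ingest → queue [edge, gate, root, router, store, index, ingest]
Visit edge; enqueue auth, cache → queue [gate, root, router, store, index, ingest, auth, cache]
Visit gate → queue [root, router, store, index, ingest, auth, cache]
Visit root; enqueue core, proxy → queue [router, store, index, ingest, auth, cache, core, proxy]
Visit router → queue [store, index, ingest, auth, cache, core, proxy]
Visit store → queue [index, ingest, auth, cache, core, proxy]
Visit index → queue [ingest, auth, cache, core, proxy]
Visit ingest → queue [auth, cache, core, proxy]
Visit auth → queue [cache, core, proxy]
Visit cache; enqueue hub, mesh → queue [core, proxy, hub, mesh]
Visit core → queue [proxy, hub, mesh]
Visit proxy → queue [hub, mesh]
Visit hub → queue [mesh]
Visit mesh → queue []

front → agent → bridge → sink → edge → gate → root → router → store → index → ingest → auth → cache → core → proxy → hub → mesh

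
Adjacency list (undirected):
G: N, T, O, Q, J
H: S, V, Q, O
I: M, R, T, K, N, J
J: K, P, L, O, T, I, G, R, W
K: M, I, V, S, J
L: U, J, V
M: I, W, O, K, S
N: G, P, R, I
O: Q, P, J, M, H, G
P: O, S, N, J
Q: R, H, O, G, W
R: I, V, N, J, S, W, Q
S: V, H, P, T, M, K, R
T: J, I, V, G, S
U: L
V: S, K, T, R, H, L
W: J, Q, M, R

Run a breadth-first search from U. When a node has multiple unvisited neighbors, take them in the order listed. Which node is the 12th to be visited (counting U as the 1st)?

W

Visit U; enqueue L → queue [L]
Visit L; enqueue J, V → queue [J, V]
Visit J; enqueue K, P, O, T, I, G, R, W → queue [V, K, P, O, T, I, G, R, W]
Visit V; enqueue S, H → queue [K, P, O, T, I, G, R, W, S, H]
Visit K; enqueue M → queue [P, O, T, I, G, R, W, S, H, M]
Visit P; enqueue N → queue [O, T, I, G, R, W, S, H, M, N]
Visit O; enqueue Q → queue [T, I, G, R, W, S, H, M, N, Q]
Visit T → queue [I, G, R, W, S, H, M, N, Q]
Visit I → queue [G, R, W, S, H, M, N, Q]
Visit G → queue [R, W, S, H, M, N, Q]
Visit R → queue [W, S, H, M, N, Q]
Visit W → queue [S, H, M, N, Q]
Visit S → queue [H, M, N, Q]
Visit H → queue [M, N, Q]
Visit M → queue [N, Q]
Visit N → queue [Q]
Visit Q → queue []

Visit order: U, L, J, V, K, P, O, T, I, G, R, W, S, H, M, N, Q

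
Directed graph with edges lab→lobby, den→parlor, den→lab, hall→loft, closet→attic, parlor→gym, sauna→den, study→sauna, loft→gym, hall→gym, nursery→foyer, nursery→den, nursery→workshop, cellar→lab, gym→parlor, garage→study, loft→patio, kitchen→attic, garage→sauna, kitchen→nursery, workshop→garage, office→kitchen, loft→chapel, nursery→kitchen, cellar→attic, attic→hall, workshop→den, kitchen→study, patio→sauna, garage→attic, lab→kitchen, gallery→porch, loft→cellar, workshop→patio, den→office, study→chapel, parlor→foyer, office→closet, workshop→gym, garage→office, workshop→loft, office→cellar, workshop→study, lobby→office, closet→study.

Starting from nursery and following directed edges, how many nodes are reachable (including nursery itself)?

BFS from nursery visits: nursery, den, foyer, kitchen, workshop, lab, office, parlor, attic, study, garage, gym, loft, patio, lobby, cellar, closet, hall, chapel, sauna
Reachable nodes: 20 of 22 total.

20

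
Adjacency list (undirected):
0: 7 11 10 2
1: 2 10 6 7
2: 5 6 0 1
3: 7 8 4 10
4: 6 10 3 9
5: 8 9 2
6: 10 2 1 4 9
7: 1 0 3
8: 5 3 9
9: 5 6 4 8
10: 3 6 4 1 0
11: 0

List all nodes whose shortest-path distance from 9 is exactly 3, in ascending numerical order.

Level 0: 9
Level 1: 4, 5, 6, 8
Level 2: 1, 2, 3, 10
Level 3: 0, 7
Level 4: 11

0, 7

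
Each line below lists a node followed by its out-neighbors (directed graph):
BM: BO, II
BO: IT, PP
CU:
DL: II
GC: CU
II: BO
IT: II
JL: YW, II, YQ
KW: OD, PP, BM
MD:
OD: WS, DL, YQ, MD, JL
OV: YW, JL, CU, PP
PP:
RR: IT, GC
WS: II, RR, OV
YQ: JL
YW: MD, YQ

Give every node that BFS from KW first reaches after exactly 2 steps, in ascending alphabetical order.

Level 0: KW
Level 1: BM, OD, PP
Level 2: BO, DL, II, JL, MD, WS, YQ
Level 3: IT, OV, RR, YW
Level 4: CU, GC

BO, DL, II, JL, MD, WS, YQ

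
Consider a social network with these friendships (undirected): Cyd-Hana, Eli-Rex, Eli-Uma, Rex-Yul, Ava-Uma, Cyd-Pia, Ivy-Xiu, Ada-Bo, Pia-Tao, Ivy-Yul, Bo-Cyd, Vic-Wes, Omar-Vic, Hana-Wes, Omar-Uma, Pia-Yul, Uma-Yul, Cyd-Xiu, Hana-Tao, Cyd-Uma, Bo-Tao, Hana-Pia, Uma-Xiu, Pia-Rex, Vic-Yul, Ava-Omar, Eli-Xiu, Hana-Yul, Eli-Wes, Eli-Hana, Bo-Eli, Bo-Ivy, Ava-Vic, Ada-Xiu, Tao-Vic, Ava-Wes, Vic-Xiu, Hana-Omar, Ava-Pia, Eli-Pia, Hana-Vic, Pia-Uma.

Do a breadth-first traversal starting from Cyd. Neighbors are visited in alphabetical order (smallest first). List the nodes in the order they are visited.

Cyd, Bo, Hana, Pia, Uma, Xiu, Ada, Eli, Ivy, Tao, Omar, Vic, Wes, Yul, Ava, Rex

Visit Cyd; enqueue Bo, Hana, Pia, Uma, Xiu → queue [Bo, Hana, Pia, Uma, Xiu]
Visit Bo; enqueue Ada, Eli, Ivy, Tao → queue [Hana, Pia, Uma, Xiu, Ada, Eli, Ivy, Tao]
Visit Hana; enqueue Omar, Vic, Wes, Yul → queue [Pia, Uma, Xiu, Ada, Eli, Ivy, Tao, Omar, Vic, Wes, Yul]
Visit Pia; enqueue Ava, Rex → queue [Uma, Xiu, Ada, Eli, Ivy, Tao, Omar, Vic, Wes, Yul, Ava, Rex]
Visit Uma → queue [Xiu, Ada, Eli, Ivy, Tao, Omar, Vic, Wes, Yul, Ava, Rex]
Visit Xiu → queue [Ada, Eli, Ivy, Tao, Omar, Vic, Wes, Yul, Ava, Rex]
Visit Ada → queue [Eli, Ivy, Tao, Omar, Vic, Wes, Yul, Ava, Rex]
Visit Eli → queue [Ivy, Tao, Omar, Vic, Wes, Yul, Ava, Rex]
Visit Ivy → queue [Tao, Omar, Vic, Wes, Yul, Ava, Rex]
Visit Tao → queue [Omar, Vic, Wes, Yul, Ava, Rex]
Visit Omar → queue [Vic, Wes, Yul, Ava, Rex]
Visit Vic → queue [Wes, Yul, Ava, Rex]
Visit Wes → queue [Yul, Ava, Rex]
Visit Yul → queue [Ava, Rex]
Visit Ava → queue [Rex]
Visit Rex → queue []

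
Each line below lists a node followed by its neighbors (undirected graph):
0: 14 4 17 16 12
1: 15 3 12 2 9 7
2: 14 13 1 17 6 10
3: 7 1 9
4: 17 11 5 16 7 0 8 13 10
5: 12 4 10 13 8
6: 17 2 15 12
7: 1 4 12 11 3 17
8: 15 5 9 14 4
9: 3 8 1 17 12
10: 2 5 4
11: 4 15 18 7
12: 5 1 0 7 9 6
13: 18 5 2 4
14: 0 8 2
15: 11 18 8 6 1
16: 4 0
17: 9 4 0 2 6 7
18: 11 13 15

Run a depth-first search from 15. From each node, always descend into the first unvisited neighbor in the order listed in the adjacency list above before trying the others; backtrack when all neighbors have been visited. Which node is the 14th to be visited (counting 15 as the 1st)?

0

Visit 15
15 → 11
11 → 4
4 → 17
17 → 9
9 → 3
3 → 7
7 → 1
1 → 12
12 → 5
5 → 10
10 → 2
2 → 14
14 → 0
0 → 16
14 → 8
2 → 13
13 → 18
2 → 6

Visit order: 15, 11, 4, 17, 9, 3, 7, 1, 12, 5, 10, 2, 14, 0, 16, 8, 13, 18, 6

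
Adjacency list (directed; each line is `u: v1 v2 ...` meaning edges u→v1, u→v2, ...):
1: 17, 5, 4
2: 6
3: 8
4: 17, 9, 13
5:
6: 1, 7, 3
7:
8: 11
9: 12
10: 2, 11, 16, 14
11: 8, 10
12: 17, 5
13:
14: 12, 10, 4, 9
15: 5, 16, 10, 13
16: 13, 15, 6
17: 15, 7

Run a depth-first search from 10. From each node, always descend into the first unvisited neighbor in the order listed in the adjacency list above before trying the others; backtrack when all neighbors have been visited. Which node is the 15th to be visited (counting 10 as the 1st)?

8

Visit 10
10 → 2
2 → 6
6 → 1
1 → 17
17 → 15
15 → 5
15 → 16
16 → 13
17 → 7
1 → 4
4 → 9
9 → 12
6 → 3
3 → 8
8 → 11
10 → 14

Visit order: 10, 2, 6, 1, 17, 15, 5, 16, 13, 7, 4, 9, 12, 3, 8, 11, 14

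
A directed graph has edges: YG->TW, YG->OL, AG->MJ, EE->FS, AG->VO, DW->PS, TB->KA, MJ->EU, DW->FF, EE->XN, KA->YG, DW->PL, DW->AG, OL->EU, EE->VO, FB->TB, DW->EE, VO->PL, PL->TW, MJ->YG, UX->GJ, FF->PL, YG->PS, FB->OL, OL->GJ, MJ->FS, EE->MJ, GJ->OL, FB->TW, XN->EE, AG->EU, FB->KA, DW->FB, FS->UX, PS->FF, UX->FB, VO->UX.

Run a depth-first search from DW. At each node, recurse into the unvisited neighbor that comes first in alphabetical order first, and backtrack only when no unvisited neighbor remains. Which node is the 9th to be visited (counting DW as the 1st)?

Visit DW
DW → AG
AG → EU
AG → MJ
MJ → FS
FS → UX
UX → FB
FB → KA
KA → YG
YG → OL
OL → GJ
YG → PS
PS → FF
FF → PL
PL → TW
FB → TB
AG → VO
DW → EE
EE → XN

Visit order: DW, AG, EU, MJ, FS, UX, FB, KA, YG, OL, GJ, PS, FF, PL, TW, TB, VO, EE, XN

YG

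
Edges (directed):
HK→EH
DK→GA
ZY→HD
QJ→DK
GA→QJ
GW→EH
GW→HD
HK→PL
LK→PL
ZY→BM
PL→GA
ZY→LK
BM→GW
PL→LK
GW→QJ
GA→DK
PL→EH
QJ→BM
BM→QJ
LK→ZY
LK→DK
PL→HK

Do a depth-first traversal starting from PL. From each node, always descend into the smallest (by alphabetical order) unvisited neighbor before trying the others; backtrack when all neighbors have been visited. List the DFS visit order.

Visit PL
PL → EH
PL → GA
GA → DK
GA → QJ
QJ → BM
BM → GW
GW → HD
PL → HK
PL → LK
LK → ZY

PL -> EH -> GA -> DK -> QJ -> BM -> GW -> HD -> HK -> LK -> ZY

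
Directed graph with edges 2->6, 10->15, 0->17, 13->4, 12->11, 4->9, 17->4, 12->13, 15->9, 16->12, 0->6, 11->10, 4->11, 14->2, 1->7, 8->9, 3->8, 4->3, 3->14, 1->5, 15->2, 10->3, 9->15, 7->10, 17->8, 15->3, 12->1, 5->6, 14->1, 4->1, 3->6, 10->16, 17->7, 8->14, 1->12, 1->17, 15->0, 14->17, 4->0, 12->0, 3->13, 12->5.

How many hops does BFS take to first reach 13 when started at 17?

3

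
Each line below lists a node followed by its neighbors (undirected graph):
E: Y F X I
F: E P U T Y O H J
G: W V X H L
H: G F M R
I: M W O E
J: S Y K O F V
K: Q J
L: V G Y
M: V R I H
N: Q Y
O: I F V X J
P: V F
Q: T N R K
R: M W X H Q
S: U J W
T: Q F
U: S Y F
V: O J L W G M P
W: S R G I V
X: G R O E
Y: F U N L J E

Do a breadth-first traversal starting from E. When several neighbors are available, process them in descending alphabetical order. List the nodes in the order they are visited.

Visit E; enqueue Y, X, I, F → queue [Y, X, I, F]
Visit Y; enqueue U, N, L, J → queue [X, I, F, U, N, L, J]
Visit X; enqueue R, O, G → queue [I, F, U, N, L, J, R, O, G]
Visit I; enqueue W, M → queue [F, U, N, L, J, R, O, G, W, M]
Visit F; enqueue T, P, H → queue [U, N, L, J, R, O, G, W, M, T, P, H]
Visit U; enqueue S → queue [N, L, J, R, O, G, W, M, T, P, H, S]
Visit N; enqueue Q → queue [L, J, R, O, G, W, M, T, P, H, S, Q]
Visit L; enqueue V → queue [J, R, O, G, W, M, T, P, H, S, Q, V]
Visit J; enqueue K → queue [R, O, G, W, M, T, P, H, S, Q, V, K]
Visit R → queue [O, G, W, M, T, P, H, S, Q, V, K]
Visit O → queue [G, W, M, T, P, H, S, Q, V, K]
Visit G → queue [W, M, T, P, H, S, Q, V, K]
Visit W → queue [M, T, P, H, S, Q, V, K]
Visit M → queue [T, P, H, S, Q, V, K]
Visit T → queue [P, H, S, Q, V, K]
Visit P → queue [H, S, Q, V, K]
Visit H → queue [S, Q, V, K]
Visit S → queue [Q, V, K]
Visit Q → queue [V, K]
Visit V → queue [K]
Visit K → queue []

E, Y, X, I, F, U, N, L, J, R, O, G, W, M, T, P, H, S, Q, V, K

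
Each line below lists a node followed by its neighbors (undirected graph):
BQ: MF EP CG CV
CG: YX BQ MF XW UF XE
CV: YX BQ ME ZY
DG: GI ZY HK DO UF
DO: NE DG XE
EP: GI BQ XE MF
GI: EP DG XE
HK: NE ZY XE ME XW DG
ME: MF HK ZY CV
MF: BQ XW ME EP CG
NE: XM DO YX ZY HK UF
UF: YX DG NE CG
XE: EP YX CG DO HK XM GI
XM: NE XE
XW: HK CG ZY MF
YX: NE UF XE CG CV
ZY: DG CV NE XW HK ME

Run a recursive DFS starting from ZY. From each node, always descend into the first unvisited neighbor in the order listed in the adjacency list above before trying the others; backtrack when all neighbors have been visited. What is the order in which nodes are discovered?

ZY, DG, GI, EP, BQ, MF, XW, HK, NE, XM, XE, YX, UF, CG, CV, ME, DO

Visit ZY
ZY → DG
DG → GI
GI → EP
EP → BQ
BQ → MF
MF → XW
XW → HK
HK → NE
NE → XM
XM → XE
XE → YX
YX → UF
UF → CG
YX → CV
CV → ME
XE → DO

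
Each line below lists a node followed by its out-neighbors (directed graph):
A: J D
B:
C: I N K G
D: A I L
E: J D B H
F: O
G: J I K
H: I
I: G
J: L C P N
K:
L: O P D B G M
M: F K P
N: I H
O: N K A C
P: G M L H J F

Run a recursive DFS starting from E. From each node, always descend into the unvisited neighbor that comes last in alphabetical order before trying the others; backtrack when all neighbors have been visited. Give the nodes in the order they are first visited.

Visit E
E → J
J → P
P → M
M → K
M → F
F → O
O → N
N → I
I → G
N → H
O → C
O → A
A → D
D → L
L → B

E J P M K F O N I G H C A D L B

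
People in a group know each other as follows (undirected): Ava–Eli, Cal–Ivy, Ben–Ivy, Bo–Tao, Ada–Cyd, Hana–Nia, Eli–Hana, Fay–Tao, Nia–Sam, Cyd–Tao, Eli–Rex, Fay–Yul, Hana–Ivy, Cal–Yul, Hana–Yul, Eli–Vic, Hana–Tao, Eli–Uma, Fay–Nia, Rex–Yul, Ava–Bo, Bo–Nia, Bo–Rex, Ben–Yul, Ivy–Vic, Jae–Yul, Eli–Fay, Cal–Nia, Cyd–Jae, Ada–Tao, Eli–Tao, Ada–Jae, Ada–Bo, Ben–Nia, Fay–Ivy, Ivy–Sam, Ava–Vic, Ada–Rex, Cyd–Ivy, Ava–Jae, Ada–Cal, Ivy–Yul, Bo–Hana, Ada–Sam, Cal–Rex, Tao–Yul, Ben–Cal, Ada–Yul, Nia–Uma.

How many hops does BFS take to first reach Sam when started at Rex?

Level 0: Rex
Level 1: Ada, Bo, Cal, Eli, Yul
Level 2: Ava, Ben, Cyd, Fay, Hana, Ivy, Jae, Nia, Sam, Tao, Uma, Vic
Sam first appears at level 2.

2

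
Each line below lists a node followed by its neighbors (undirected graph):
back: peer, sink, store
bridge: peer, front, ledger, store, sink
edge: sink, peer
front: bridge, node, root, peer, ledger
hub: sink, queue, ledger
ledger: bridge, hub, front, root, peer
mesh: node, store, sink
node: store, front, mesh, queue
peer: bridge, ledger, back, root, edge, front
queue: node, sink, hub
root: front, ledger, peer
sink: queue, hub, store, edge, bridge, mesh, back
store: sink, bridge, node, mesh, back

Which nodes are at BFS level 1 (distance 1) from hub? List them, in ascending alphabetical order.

ledger, queue, sink

Level 0: hub
Level 1: ledger, queue, sink
Level 2: back, bridge, edge, front, mesh, node, peer, root, store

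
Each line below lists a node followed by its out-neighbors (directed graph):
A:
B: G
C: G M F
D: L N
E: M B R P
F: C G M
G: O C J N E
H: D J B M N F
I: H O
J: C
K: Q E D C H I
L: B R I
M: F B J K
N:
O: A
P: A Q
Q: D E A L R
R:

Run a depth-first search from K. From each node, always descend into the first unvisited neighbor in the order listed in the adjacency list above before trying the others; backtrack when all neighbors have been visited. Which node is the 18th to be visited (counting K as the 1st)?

Visit K
K → Q
Q → D
D → L
L → B
B → G
G → O
O → A
G → C
C → M
M → F
M → J
G → N
G → E
E → R
E → P
L → I
I → H

Visit order: K, Q, D, L, B, G, O, A, C, M, F, J, N, E, R, P, I, H

H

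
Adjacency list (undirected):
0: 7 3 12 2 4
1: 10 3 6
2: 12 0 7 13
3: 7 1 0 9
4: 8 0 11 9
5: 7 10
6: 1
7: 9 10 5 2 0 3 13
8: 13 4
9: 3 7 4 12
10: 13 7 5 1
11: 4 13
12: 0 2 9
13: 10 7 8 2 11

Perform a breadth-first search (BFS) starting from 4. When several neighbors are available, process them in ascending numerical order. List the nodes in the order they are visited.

Visit 4; enqueue 0, 8, 9, 11 → queue [0, 8, 9, 11]
Visit 0; enqueue 2, 3, 7, 12 → queue [8, 9, 11, 2, 3, 7, 12]
Visit 8; enqueue 13 → queue [9, 11, 2, 3, 7, 12, 13]
Visit 9 → queue [11, 2, 3, 7, 12, 13]
Visit 11 → queue [2, 3, 7, 12, 13]
Visit 2 → queue [3, 7, 12, 13]
Visit 3; enqueue 1 → queue [7, 12, 13, 1]
Visit 7; enqueue 5, 10 → queue [12, 13, 1, 5, 10]
Visit 12 → queue [13, 1, 5, 10]
Visit 13 → queue [1, 5, 10]
Visit 1; enqueue 6 → queue [5, 10, 6]
Visit 5 → queue [10, 6]
Visit 10 → queue [6]
Visit 6 → queue []

4, 0, 8, 9, 11, 2, 3, 7, 12, 13, 1, 5, 10, 6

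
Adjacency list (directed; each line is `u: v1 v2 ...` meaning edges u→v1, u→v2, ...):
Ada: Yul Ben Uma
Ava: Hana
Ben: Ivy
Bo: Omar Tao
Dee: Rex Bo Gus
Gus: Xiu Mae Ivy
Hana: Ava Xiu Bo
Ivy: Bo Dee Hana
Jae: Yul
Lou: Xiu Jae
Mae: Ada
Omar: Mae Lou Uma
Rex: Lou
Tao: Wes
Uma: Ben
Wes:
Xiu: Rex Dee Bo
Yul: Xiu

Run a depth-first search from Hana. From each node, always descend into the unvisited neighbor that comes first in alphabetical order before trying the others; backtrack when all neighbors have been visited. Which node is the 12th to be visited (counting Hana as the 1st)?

Visit Hana
Hana → Ava
Hana → Bo
Bo → Omar
Omar → Lou
Lou → Jae
Jae → Yul
Yul → Xiu
Xiu → Dee
Dee → Gus
Gus → Ivy
Gus → Mae
Mae → Ada
Ada → Ben
Ada → Uma
Dee → Rex
Bo → Tao
Tao → Wes

Visit order: Hana, Ava, Bo, Omar, Lou, Jae, Yul, Xiu, Dee, Gus, Ivy, Mae, Ada, Ben, Uma, Rex, Tao, Wes

Mae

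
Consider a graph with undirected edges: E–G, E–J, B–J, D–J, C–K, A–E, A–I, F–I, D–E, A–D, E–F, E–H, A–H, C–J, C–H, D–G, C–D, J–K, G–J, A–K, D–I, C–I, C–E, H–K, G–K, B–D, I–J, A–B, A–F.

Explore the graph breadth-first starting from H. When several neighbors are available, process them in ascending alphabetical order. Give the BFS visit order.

H → A → C → E → K → B → D → F → I → J → G

Visit H; enqueue A, C, E, K → queue [A, C, E, K]
Visit A; enqueue B, D, F, I → queue [C, E, K, B, D, F, I]
Visit C; enqueue J → queue [E, K, B, D, F, I, J]
Visit E; enqueue G → queue [K, B, D, F, I, J, G]
Visit K → queue [B, D, F, I, J, G]
Visit B → queue [D, F, I, J, G]
Visit D → queue [F, I, J, G]
Visit F → queue [I, J, G]
Visit I → queue [J, G]
Visit J → queue [G]
Visit G → queue []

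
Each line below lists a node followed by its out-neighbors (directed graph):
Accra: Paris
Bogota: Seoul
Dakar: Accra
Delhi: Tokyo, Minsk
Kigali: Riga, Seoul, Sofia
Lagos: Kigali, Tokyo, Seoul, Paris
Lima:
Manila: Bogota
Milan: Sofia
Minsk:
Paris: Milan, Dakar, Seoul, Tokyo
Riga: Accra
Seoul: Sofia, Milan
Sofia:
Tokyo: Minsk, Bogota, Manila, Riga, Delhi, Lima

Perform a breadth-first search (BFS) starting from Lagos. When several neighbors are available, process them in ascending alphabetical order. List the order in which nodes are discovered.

Lagos, Kigali, Paris, Seoul, Tokyo, Riga, Sofia, Dakar, Milan, Bogota, Delhi, Lima, Manila, Minsk, Accra

Visit Lagos; enqueue Kigali, Paris, Seoul, Tokyo → queue [Kigali, Paris, Seoul, Tokyo]
Visit Kigali; enqueue Riga, Sofia → queue [Paris, Seoul, Tokyo, Riga, Sofia]
Visit Paris; enqueue Dakar, Milan → queue [Seoul, Tokyo, Riga, Sofia, Dakar, Milan]
Visit Seoul → queue [Tokyo, Riga, Sofia, Dakar, Milan]
Visit Tokyo; enqueue Bogota, Delhi, Lima, Manila, Minsk → queue [Riga, Sofia, Dakar, Milan, Bogota, Delhi, Lima, Manila, Minsk]
Visit Riga; enqueue Accra → queue [Sofia, Dakar, Milan, Bogota, Delhi, Lima, Manila, Minsk, Accra]
Visit Sofia → queue [Dakar, Milan, Bogota, Delhi, Lima, Manila, Minsk, Accra]
Visit Dakar → queue [Milan, Bogota, Delhi, Lima, Manila, Minsk, Accra]
Visit Milan → queue [Bogota, Delhi, Lima, Manila, Minsk, Accra]
Visit Bogota → queue [Delhi, Lima, Manila, Minsk, Accra]
Visit Delhi → queue [Lima, Manila, Minsk, Accra]
Visit Lima → queue [Manila, Minsk, Accra]
Visit Manila → queue [Minsk, Accra]
Visit Minsk → queue [Accra]
Visit Accra → queue []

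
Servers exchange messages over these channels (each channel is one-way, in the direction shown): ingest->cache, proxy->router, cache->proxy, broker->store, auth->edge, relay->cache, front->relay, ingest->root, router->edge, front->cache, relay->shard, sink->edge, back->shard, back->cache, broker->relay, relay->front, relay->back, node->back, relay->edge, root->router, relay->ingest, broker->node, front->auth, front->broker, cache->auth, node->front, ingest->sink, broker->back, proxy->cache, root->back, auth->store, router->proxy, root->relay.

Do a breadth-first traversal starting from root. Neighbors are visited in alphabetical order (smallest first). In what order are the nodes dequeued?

Visit root; enqueue back, relay, router → queue [back, relay, router]
Visit back; enqueue cache, shard → queue [relay, router, cache, shard]
Visit relay; enqueue edge, front, ingest → queue [router, cache, shard, edge, front, ingest]
Visit router; enqueue proxy → queue [cache, shard, edge, front, ingest, proxy]
Visit cache; enqueue auth → queue [shard, edge, front, ingest, proxy, auth]
Visit shard → queue [edge, front, ingest, proxy, auth]
Visit edge → queue [front, ingest, proxy, auth]
Visit front; enqueue broker → queue [ingest, proxy, auth, broker]
Visit ingest; enqueue sink → queue [proxy, auth, broker, sink]
Visit proxy → queue [auth, broker, sink]
Visit auth; enqueue store → queue [broker, sink, store]
Visit broker; enqueue node → queue [sink, store, node]
Visit sink → queue [store, node]
Visit store → queue [node]
Visit node → queue []

root -> back -> relay -> router -> cache -> shard -> edge -> front -> ingest -> proxy -> auth -> broker -> sink -> store -> node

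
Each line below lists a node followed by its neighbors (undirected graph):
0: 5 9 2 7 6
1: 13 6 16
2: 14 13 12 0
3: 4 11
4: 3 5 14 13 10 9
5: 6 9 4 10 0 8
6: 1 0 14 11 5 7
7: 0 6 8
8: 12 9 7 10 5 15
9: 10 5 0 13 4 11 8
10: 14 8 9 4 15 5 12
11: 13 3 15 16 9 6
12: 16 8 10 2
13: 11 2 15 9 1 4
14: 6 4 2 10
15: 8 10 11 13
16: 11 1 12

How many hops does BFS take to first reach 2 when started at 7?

2

Level 0: 7
Level 1: 0, 6, 8
Level 2: 1, 2, 5, 9, 10, 11, 12, 14, 15
Level 3: 3, 4, 13, 16
2 first appears at level 2.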